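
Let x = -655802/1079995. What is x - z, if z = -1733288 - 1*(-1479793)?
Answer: 39110382389/154285 ≈ 2.5349e+5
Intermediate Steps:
z = -253495 (z = -1733288 + 1479793 = -253495)
x = -93686/154285 (x = -655802*1/1079995 = -93686/154285 ≈ -0.60723)
x - z = -93686/154285 - 1*(-253495) = -93686/154285 + 253495 = 39110382389/154285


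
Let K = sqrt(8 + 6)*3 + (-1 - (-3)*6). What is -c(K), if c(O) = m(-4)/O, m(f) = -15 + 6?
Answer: 153/163 - 27*sqrt(14)/163 ≈ 0.31887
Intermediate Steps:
m(f) = -9
K = 17 + 3*sqrt(14) (K = sqrt(14)*3 + (-1 - 1*(-18)) = 3*sqrt(14) + (-1 + 18) = 3*sqrt(14) + 17 = 17 + 3*sqrt(14) ≈ 28.225)
c(O) = -9/O
-c(K) = -(-9)/(17 + 3*sqrt(14)) = 9/(17 + 3*sqrt(14))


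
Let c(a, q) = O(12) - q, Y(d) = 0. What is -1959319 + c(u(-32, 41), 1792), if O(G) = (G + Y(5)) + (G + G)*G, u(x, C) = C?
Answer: -1960811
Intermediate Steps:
O(G) = G + 2*G² (O(G) = (G + 0) + (G + G)*G = G + (2*G)*G = G + 2*G²)
c(a, q) = 300 - q (c(a, q) = 12*(1 + 2*12) - q = 12*(1 + 24) - q = 12*25 - q = 300 - q)
-1959319 + c(u(-32, 41), 1792) = -1959319 + (300 - 1*1792) = -1959319 + (300 - 1792) = -1959319 - 1492 = -1960811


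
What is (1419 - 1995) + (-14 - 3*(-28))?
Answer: -506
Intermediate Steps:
(1419 - 1995) + (-14 - 3*(-28)) = -576 + (-14 + 84) = -576 + 70 = -506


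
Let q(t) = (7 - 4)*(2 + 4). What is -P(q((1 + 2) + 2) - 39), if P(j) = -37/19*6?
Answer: 222/19 ≈ 11.684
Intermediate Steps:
q(t) = 18 (q(t) = 3*6 = 18)
P(j) = -222/19 (P(j) = -37*1/19*6 = -37/19*6 = -222/19)
-P(q((1 + 2) + 2) - 39) = -1*(-222/19) = 222/19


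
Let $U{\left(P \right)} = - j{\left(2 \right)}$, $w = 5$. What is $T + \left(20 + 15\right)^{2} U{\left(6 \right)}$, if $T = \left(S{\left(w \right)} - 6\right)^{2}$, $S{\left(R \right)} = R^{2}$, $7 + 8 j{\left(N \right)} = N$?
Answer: $\frac{9013}{8} \approx 1126.6$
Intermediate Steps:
$j{\left(N \right)} = - \frac{7}{8} + \frac{N}{8}$
$U{\left(P \right)} = \frac{5}{8}$ ($U{\left(P \right)} = - (- \frac{7}{8} + \frac{1}{8} \cdot 2) = - (- \frac{7}{8} + \frac{1}{4}) = \left(-1\right) \left(- \frac{5}{8}\right) = \frac{5}{8}$)
$T = 361$ ($T = \left(5^{2} - 6\right)^{2} = \left(25 - 6\right)^{2} = 19^{2} = 361$)
$T + \left(20 + 15\right)^{2} U{\left(6 \right)} = 361 + \left(20 + 15\right)^{2} \cdot \frac{5}{8} = 361 + 35^{2} \cdot \frac{5}{8} = 361 + 1225 \cdot \frac{5}{8} = 361 + \frac{6125}{8} = \frac{9013}{8}$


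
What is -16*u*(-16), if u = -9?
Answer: -2304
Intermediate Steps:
-16*u*(-16) = -16*(-9)*(-16) = 144*(-16) = -2304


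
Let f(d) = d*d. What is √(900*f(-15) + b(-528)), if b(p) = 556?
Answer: 28*√259 ≈ 450.62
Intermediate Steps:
f(d) = d²
√(900*f(-15) + b(-528)) = √(900*(-15)² + 556) = √(900*225 + 556) = √(202500 + 556) = √203056 = 28*√259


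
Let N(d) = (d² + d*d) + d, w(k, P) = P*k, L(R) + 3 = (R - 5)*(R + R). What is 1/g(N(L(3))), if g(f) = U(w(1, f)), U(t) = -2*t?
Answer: -1/870 ≈ -0.0011494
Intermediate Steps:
L(R) = -3 + 2*R*(-5 + R) (L(R) = -3 + (R - 5)*(R + R) = -3 + (-5 + R)*(2*R) = -3 + 2*R*(-5 + R))
N(d) = d + 2*d² (N(d) = (d² + d²) + d = 2*d² + d = d + 2*d²)
g(f) = -2*f
1/g(N(L(3))) = 1/(-2*(-3 - 10*3 + 2*3²)*(1 + 2*(-3 - 10*3 + 2*3²))) = 1/(-2*(-3 - 30 + 2*9)*(1 + 2*(-3 - 30 + 2*9))) = 1/(-2*(-3 - 30 + 18)*(1 + 2*(-3 - 30 + 18))) = 1/(-(-30)*(1 + 2*(-15))) = 1/(-(-30)*(1 - 30)) = 1/(-(-30)*(-29)) = 1/(-2*435) = 1/(-870) = -1/870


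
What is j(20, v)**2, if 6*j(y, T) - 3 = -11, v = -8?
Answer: 16/9 ≈ 1.7778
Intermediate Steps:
j(y, T) = -4/3 (j(y, T) = 1/2 + (1/6)*(-11) = 1/2 - 11/6 = -4/3)
j(20, v)**2 = (-4/3)**2 = 16/9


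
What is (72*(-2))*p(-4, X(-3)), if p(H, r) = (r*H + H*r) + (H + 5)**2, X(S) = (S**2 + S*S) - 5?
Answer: 14832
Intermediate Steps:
X(S) = -5 + 2*S**2 (X(S) = (S**2 + S**2) - 5 = 2*S**2 - 5 = -5 + 2*S**2)
p(H, r) = (5 + H)**2 + 2*H*r (p(H, r) = (H*r + H*r) + (5 + H)**2 = 2*H*r + (5 + H)**2 = (5 + H)**2 + 2*H*r)
(72*(-2))*p(-4, X(-3)) = (72*(-2))*((5 - 4)**2 + 2*(-4)*(-5 + 2*(-3)**2)) = -144*(1**2 + 2*(-4)*(-5 + 2*9)) = -144*(1 + 2*(-4)*(-5 + 18)) = -144*(1 + 2*(-4)*13) = -144*(1 - 104) = -144*(-103) = 14832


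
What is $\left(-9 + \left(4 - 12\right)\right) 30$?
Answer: $-510$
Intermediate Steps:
$\left(-9 + \left(4 - 12\right)\right) 30 = \left(-9 - 8\right) 30 = \left(-17\right) 30 = -510$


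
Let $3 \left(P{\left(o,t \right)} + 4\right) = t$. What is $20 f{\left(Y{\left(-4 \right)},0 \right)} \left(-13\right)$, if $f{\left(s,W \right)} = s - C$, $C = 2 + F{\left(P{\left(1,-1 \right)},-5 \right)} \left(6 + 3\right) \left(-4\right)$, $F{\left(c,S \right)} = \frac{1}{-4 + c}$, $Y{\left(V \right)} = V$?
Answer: $\frac{13416}{5} \approx 2683.2$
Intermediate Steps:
$P{\left(o,t \right)} = -4 + \frac{t}{3}$
$C = \frac{158}{25}$ ($C = 2 + \frac{\left(6 + 3\right) \left(-4\right)}{-4 + \left(-4 + \frac{1}{3} \left(-1\right)\right)} = 2 + \frac{9 \left(-4\right)}{-4 - \frac{13}{3}} = 2 + \frac{1}{-4 - \frac{13}{3}} \left(-36\right) = 2 + \frac{1}{- \frac{25}{3}} \left(-36\right) = 2 - - \frac{108}{25} = 2 + \frac{108}{25} = \frac{158}{25} \approx 6.32$)
$f{\left(s,W \right)} = - \frac{158}{25} + s$ ($f{\left(s,W \right)} = s - \frac{158}{25} = - \frac{158}{25} + s$)
$20 f{\left(Y{\left(-4 \right)},0 \right)} \left(-13\right) = 20 \left(- \frac{158}{25} - 4\right) \left(-13\right) = 20 \left(- \frac{258}{25}\right) \left(-13\right) = \left(- \frac{1032}{5}\right) \left(-13\right) = \frac{13416}{5}$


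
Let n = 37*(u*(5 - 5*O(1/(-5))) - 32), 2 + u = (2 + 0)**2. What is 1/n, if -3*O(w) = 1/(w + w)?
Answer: -3/3367 ≈ -0.00089100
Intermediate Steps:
O(w) = -1/(6*w) (O(w) = -1/(3*(w + w)) = -1/(2*w)/3 = -1/(6*w))
u = 2 (u = -2 + (2 + 0)**2 = -2 + 2**2 = -2 + 4 = 2)
n = -3367/3 (n = 37*(2*(5 - (-5)/(6*(1/(-5)))) - 32) = 37*(2*(5 - (-5)/(6*(-1/5))) - 32) = 37*(2*(5 - (-5)*(-5)/6) - 32) = 37*(2*(5 - 5*5/6) - 32) = 37*(2*(5 - 25/6) - 32) = 37*(2*(5/6) - 32) = 37*(5/3 - 32) = 37*(-91/3) = -3367/3 ≈ -1122.3)
1/n = 1/(-3367/3) = -3/3367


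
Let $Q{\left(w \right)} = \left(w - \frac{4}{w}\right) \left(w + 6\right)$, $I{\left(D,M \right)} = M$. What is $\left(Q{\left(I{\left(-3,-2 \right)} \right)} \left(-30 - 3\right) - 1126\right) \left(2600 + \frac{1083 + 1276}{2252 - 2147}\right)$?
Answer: $- \frac{44293462}{15} \approx -2.9529 \cdot 10^{6}$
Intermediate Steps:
$Q{\left(w \right)} = \left(6 + w\right) \left(w - \frac{4}{w}\right)$ ($Q{\left(w \right)} = \left(w - \frac{4}{w}\right) \left(6 + w\right) = \left(6 + w\right) \left(w - \frac{4}{w}\right)$)
$\left(Q{\left(I{\left(-3,-2 \right)} \right)} \left(-30 - 3\right) - 1126\right) \left(2600 + \frac{1083 + 1276}{2252 - 2147}\right) = \left(\left(-4 + \left(-2\right)^{2} - \frac{24}{-2} + 6 \left(-2\right)\right) \left(-30 - 3\right) - 1126\right) \left(2600 + \frac{1083 + 1276}{2252 - 2147}\right) = \left(\left(-4 + 4 - -12 - 12\right) \left(-33\right) - 1126\right) \left(2600 + \frac{2359}{105}\right) = \left(\left(-4 + 4 + 12 - 12\right) \left(-33\right) - 1126\right) \left(2600 + 2359 \cdot \frac{1}{105}\right) = \left(0 \left(-33\right) - 1126\right) \left(2600 + \frac{337}{15}\right) = \left(0 - 1126\right) \frac{39337}{15} = \left(-1126\right) \frac{39337}{15} = - \frac{44293462}{15}$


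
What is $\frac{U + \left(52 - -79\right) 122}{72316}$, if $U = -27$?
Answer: $\frac{15955}{72316} \approx 0.22063$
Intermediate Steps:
$\frac{U + \left(52 - -79\right) 122}{72316} = \frac{-27 + \left(52 - -79\right) 122}{72316} = \left(-27 + \left(52 + 79\right) 122\right) \frac{1}{72316} = \left(-27 + 131 \cdot 122\right) \frac{1}{72316} = \left(-27 + 15982\right) \frac{1}{72316} = 15955 \cdot \frac{1}{72316} = \frac{15955}{72316}$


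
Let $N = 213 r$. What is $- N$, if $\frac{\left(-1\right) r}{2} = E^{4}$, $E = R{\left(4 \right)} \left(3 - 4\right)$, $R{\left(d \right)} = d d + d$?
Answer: $68160000$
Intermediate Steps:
$R{\left(d \right)} = d + d^{2}$ ($R{\left(d \right)} = d^{2} + d = d + d^{2}$)
$E = -20$ ($E = 4 \left(1 + 4\right) \left(3 - 4\right) = 4 \cdot 5 \left(-1\right) = 20 \left(-1\right) = -20$)
$r = -320000$ ($r = - 2 \left(-20\right)^{4} = \left(-2\right) 160000 = -320000$)
$N = -68160000$ ($N = 213 \left(-320000\right) = -68160000$)
$- N = \left(-1\right) \left(-68160000\right) = 68160000$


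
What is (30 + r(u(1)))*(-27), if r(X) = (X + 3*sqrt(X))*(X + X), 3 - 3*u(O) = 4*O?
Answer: -816 + 18*I*sqrt(3) ≈ -816.0 + 31.177*I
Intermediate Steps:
u(O) = 1 - 4*O/3
r(X) = 2*X*(X + 3*sqrt(X)) (r(X) = (X + 3*sqrt(X))*(2*X) = 2*X*(X + 3*sqrt(X)))
(30 + r(u(1)))*(-27) = (30 + (2*(1 - 4/3*1)**2 + 6*(1 - 4/3*1)**(3/2)))*(-27) = (30 + (2*(1 - 4/3)**2 + 6*(1 - 4/3)**(3/2)))*(-27) = (30 + (2*(-1/3)**2 + 6*(-1/3)**(3/2)))*(-27) = (30 + (2*(1/9) + 6*(-I*sqrt(3)/9)))*(-27) = (30 + (2/9 - 2*I*sqrt(3)/3))*(-27) = (272/9 - 2*I*sqrt(3)/3)*(-27) = -816 + 18*I*sqrt(3)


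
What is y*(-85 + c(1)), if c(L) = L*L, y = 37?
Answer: -3108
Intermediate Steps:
c(L) = L**2
y*(-85 + c(1)) = 37*(-85 + 1**2) = 37*(-85 + 1) = 37*(-84) = -3108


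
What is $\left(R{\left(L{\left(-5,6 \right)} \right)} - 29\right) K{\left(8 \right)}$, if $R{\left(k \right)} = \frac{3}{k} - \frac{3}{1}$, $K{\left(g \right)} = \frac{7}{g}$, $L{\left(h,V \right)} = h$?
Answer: $- \frac{1141}{40} \approx -28.525$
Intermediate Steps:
$R{\left(k \right)} = -3 + \frac{3}{k}$ ($R{\left(k \right)} = \frac{3}{k} - 3 = -3 + \frac{3}{k}$)
$\left(R{\left(L{\left(-5,6 \right)} \right)} - 29\right) K{\left(8 \right)} = \left(\left(-3 + \frac{3}{-5}\right) - 29\right) \frac{7}{8} = \left(\left(-3 + 3 \left(- \frac{1}{5}\right)\right) - 29\right) 7 \cdot \frac{1}{8} = \left(\left(-3 - \frac{3}{5}\right) - 29\right) \frac{7}{8} = \left(- \frac{18}{5} - 29\right) \frac{7}{8} = \left(- \frac{163}{5}\right) \frac{7}{8} = - \frac{1141}{40}$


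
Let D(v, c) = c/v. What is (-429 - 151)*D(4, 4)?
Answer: -580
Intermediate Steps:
(-429 - 151)*D(4, 4) = (-429 - 151)*(4/4) = -2320/4 = -580*1 = -580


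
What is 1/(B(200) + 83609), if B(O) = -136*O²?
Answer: -1/5356391 ≈ -1.8669e-7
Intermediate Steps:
1/(B(200) + 83609) = 1/(-136*200² + 83609) = 1/(-136*40000 + 83609) = 1/(-5440000 + 83609) = 1/(-5356391) = -1/5356391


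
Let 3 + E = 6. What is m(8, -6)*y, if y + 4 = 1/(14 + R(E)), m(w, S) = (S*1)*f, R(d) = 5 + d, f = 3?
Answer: 783/11 ≈ 71.182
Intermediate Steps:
E = 3 (E = -3 + 6 = 3)
m(w, S) = 3*S (m(w, S) = (S*1)*3 = S*3 = 3*S)
y = -87/22 (y = -4 + 1/(14 + (5 + 3)) = -4 + 1/(14 + 8) = -4 + 1/22 = -87/22 ≈ -3.9545)
m(8, -6)*y = (3*(-6))*(-87/22) = -18*(-87/22) = 783/11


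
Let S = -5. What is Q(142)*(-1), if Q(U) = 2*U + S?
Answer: -279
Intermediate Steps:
Q(U) = -5 + 2*U (Q(U) = 2*U - 5 = -5 + 2*U)
Q(142)*(-1) = (-5 + 2*142)*(-1) = (-5 + 284)*(-1) = 279*(-1) = -279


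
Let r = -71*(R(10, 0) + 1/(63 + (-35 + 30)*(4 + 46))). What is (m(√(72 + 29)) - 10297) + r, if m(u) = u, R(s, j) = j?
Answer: -1925468/187 + √101 ≈ -10287.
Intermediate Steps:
r = 71/187 (r = -71*(0 + 1/(63 + (-35 + 30)*(4 + 46))) = -71*(0 + 1/(63 - 5*50)) = -71*(0 + 1/(63 - 250)) = -71*(0 + 1/(-187)) = -71*(0 - 1/187) = -71*(-1/187) = 71/187 ≈ 0.37968)
(m(√(72 + 29)) - 10297) + r = (√(72 + 29) - 10297) + 71/187 = (√101 - 10297) + 71/187 = (-10297 + √101) + 71/187 = -1925468/187 + √101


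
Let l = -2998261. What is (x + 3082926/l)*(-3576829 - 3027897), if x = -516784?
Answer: 1461962134507909900/428323 ≈ 3.4132e+12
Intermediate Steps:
(x + 3082926/l)*(-3576829 - 3027897) = (-516784 + 3082926/(-2998261))*(-3576829 - 3027897) = (-516784 + 3082926*(-1/2998261))*(-6604726) = (-516784 - 440418/428323)*(-6604726) = -221350913650/428323*(-6604726) = 1461962134507909900/428323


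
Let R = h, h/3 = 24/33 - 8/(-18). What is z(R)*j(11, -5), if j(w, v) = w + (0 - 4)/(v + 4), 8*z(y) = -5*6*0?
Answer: 0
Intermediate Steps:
h = 116/33 (h = 3*(24/33 - 8/(-18)) = 3*(24*(1/33) - 8*(-1/18)) = 3*(8/11 + 4/9) = 3*(116/99) = 116/33 ≈ 3.5152)
R = 116/33 ≈ 3.5152
z(y) = 0 (z(y) = (-5*6*0)/8 = (-30*0)/8 = (⅛)*0 = 0)
j(w, v) = w - 4/(4 + v)
z(R)*j(11, -5) = 0*((-4 + 4*11 - 5*11)/(4 - 5)) = 0*((-4 + 44 - 55)/(-1)) = 0*(-1*(-15)) = 0*15 = 0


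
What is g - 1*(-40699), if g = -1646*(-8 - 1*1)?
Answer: 55513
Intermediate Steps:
g = 14814 (g = -1646*(-8 - 1) = -1646*(-9) = 14814)
g - 1*(-40699) = 14814 - 1*(-40699) = 14814 + 40699 = 55513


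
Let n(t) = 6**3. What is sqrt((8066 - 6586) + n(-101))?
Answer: 4*sqrt(106) ≈ 41.182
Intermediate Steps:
n(t) = 216
sqrt((8066 - 6586) + n(-101)) = sqrt((8066 - 6586) + 216) = sqrt(1480 + 216) = sqrt(1696) = 4*sqrt(106)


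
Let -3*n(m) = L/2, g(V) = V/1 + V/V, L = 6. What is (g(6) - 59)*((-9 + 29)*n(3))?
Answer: 1040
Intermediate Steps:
g(V) = 1 + V (g(V) = V*1 + 1 = V + 1 = 1 + V)
n(m) = -1 (n(m) = -2/2 = -⅓*3 = -1)
(g(6) - 59)*((-9 + 29)*n(3)) = ((1 + 6) - 59)*((-9 + 29)*(-1)) = (7 - 59)*(20*(-1)) = -52*(-20) = 1040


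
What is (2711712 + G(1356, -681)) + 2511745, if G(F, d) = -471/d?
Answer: 1185724896/227 ≈ 5.2235e+6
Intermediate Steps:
(2711712 + G(1356, -681)) + 2511745 = (2711712 - 471/(-681)) + 2511745 = (2711712 - 471*(-1/681)) + 2511745 = (2711712 + 157/227) + 2511745 = 615558781/227 + 2511745 = 1185724896/227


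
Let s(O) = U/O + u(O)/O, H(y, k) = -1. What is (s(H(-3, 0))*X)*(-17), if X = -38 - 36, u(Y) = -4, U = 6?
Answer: -2516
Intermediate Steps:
s(O) = 2/O (s(O) = 6/O - 4/O = 2/O)
X = -74
(s(H(-3, 0))*X)*(-17) = ((2/(-1))*(-74))*(-17) = ((2*(-1))*(-74))*(-17) = -2*(-74)*(-17) = 148*(-17) = -2516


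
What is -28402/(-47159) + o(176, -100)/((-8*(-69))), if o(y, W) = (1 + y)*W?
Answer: -68253033/2169314 ≈ -31.463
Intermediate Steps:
o(y, W) = W*(1 + y)
-28402/(-47159) + o(176, -100)/((-8*(-69))) = -28402/(-47159) + (-100*(1 + 176))/((-8*(-69))) = -28402*(-1/47159) - 100*177/552 = 28402/47159 - 17700*1/552 = 28402/47159 - 1475/46 = -68253033/2169314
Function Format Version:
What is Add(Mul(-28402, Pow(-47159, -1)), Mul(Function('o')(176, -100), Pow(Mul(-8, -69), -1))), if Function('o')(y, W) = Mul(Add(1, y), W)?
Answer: Rational(-68253033, 2169314) ≈ -31.463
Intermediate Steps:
Function('o')(y, W) = Mul(W, Add(1, y))
Add(Mul(-28402, Pow(-47159, -1)), Mul(Function('o')(176, -100), Pow(Mul(-8, -69), -1))) = Add(Mul(-28402, Pow(-47159, -1)), Mul(Mul(-100, Add(1, 176)), Pow(Mul(-8, -69), -1))) = Add(Mul(-28402, Rational(-1, 47159)), Mul(Mul(-100, 177), Pow(552, -1))) = Add(Rational(28402, 47159), Mul(-17700, Rational(1, 552))) = Add(Rational(28402, 47159), Rational(-1475, 46)) = Rational(-68253033, 2169314)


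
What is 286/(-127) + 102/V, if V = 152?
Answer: -15259/9652 ≈ -1.5809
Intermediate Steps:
286/(-127) + 102/V = 286/(-127) + 102/152 = 286*(-1/127) + 102*(1/152) = -286/127 + 51/76 = -15259/9652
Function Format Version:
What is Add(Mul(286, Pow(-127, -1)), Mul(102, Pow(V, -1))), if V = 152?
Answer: Rational(-15259, 9652) ≈ -1.5809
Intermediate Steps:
Add(Mul(286, Pow(-127, -1)), Mul(102, Pow(V, -1))) = Add(Mul(286, Pow(-127, -1)), Mul(102, Pow(152, -1))) = Add(Mul(286, Rational(-1, 127)), Mul(102, Rational(1, 152))) = Add(Rational(-286, 127), Rational(51, 76)) = Rational(-15259, 9652)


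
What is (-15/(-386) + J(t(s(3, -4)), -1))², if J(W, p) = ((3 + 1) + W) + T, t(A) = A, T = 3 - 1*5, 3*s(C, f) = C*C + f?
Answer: 18412681/1340964 ≈ 13.731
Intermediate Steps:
s(C, f) = f/3 + C²/3 (s(C, f) = (C*C + f)/3 = (C² + f)/3 = (f + C²)/3 = f/3 + C²/3)
T = -2 (T = 3 - 5 = -2)
J(W, p) = 2 + W (J(W, p) = ((3 + 1) + W) - 2 = (4 + W) - 2 = 2 + W)
(-15/(-386) + J(t(s(3, -4)), -1))² = (-15/(-386) + (2 + ((⅓)*(-4) + (⅓)*3²)))² = (-15*(-1/386) + (2 + (-4/3 + (⅓)*9)))² = (15/386 + (2 + (-4/3 + 3)))² = (15/386 + (2 + 5/3))² = (15/386 + 11/3)² = (4291/1158)² = 18412681/1340964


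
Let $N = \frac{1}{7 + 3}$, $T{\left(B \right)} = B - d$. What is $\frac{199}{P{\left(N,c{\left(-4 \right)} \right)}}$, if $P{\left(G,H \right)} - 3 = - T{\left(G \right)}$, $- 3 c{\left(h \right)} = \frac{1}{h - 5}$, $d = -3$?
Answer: $-1990$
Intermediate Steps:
$T{\left(B \right)} = 3 + B$ ($T{\left(B \right)} = B - -3 = B + 3 = 3 + B$)
$c{\left(h \right)} = - \frac{1}{3 \left(-5 + h\right)}$ ($c{\left(h \right)} = - \frac{1}{3 \left(h - 5\right)} = - \frac{1}{3 \left(-5 + h\right)}$)
$N = \frac{1}{10} \approx 0.1$
$P{\left(G,H \right)} = - G$ ($P{\left(G,H \right)} = 3 - \left(3 + G\right) = - G$)
$\frac{199}{P{\left(N,c{\left(-4 \right)} \right)}} = \frac{199}{\left(-1\right) \frac{1}{10}} = \frac{199}{- \frac{1}{10}} = 199 \left(-10\right) = -1990$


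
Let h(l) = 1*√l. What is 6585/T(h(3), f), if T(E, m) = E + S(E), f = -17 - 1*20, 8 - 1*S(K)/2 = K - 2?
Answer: 131700/397 + 6585*√3/397 ≈ 360.47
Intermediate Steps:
h(l) = √l
S(K) = 20 - 2*K (S(K) = 16 - 2*(K - 2) = 16 - 2*(-2 + K) = 16 + (4 - 2*K) = 20 - 2*K)
f = -37 (f = -17 - 20 = -37)
T(E, m) = 20 - E (T(E, m) = E + (20 - 2*E) = 20 - E)
6585/T(h(3), f) = 6585/(20 - √3)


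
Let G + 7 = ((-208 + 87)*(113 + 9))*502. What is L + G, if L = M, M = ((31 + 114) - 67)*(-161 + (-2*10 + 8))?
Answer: -7424025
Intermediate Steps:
G = -7410531 (G = -7 + ((-208 + 87)*(113 + 9))*502 = -7 - 121*122*502 = -7 - 14762*502 = -7 - 7410524 = -7410531)
M = -13494 (M = (145 - 67)*(-161 + (-20 + 8)) = 78*(-161 - 12) = 78*(-173) = -13494)
L = -13494
L + G = -13494 - 7410531 = -7424025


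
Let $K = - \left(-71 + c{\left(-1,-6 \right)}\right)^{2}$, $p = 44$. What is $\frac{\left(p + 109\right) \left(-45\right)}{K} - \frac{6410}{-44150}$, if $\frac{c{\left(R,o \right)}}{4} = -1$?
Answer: $\frac{151124}{110375} \approx 1.3692$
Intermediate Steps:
$c{\left(R,o \right)} = -4$ ($c{\left(R,o \right)} = 4 \left(-1\right) = -4$)
$K = -5625$ ($K = - \left(-71 - 4\right)^{2} = - \left(-75\right)^{2} = \left(-1\right) 5625 = -5625$)
$\frac{\left(p + 109\right) \left(-45\right)}{K} - \frac{6410}{-44150} = \frac{\left(44 + 109\right) \left(-45\right)}{-5625} - \frac{6410}{-44150} = 153 \left(-45\right) \left(- \frac{1}{5625}\right) - - \frac{641}{4415} = \left(-6885\right) \left(- \frac{1}{5625}\right) + \frac{641}{4415} = \frac{153}{125} + \frac{641}{4415} = \frac{151124}{110375}$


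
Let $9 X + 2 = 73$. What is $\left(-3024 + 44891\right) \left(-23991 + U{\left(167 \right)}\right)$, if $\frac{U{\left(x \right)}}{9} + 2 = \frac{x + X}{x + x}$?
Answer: $- \frac{167832912772}{167} \approx -1.005 \cdot 10^{9}$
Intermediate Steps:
$X = \frac{71}{9}$ ($X = - \frac{2}{9} + \frac{1}{9} \cdot 73 = - \frac{2}{9} + \frac{73}{9} = \frac{71}{9} \approx 7.8889$)
$U{\left(x \right)} = -18 + \frac{9 \left(\frac{71}{9} + x\right)}{2 x}$ ($U{\left(x \right)} = -18 + 9 \frac{x + \frac{71}{9}}{x + x} = -18 + 9 \frac{\frac{71}{9} + x}{2 x} = -18 + \frac{9 \left(\frac{71}{9} + x\right)}{2 x}$)
$\left(-3024 + 44891\right) \left(-23991 + U{\left(167 \right)}\right) = \left(-3024 + 44891\right) \left(-23991 + \frac{71 - 4509}{2 \cdot 167}\right) = 41867 \left(-23991 + \frac{1}{2} \cdot \frac{1}{167} \left(71 - 4509\right)\right) = 41867 \left(-23991 + \frac{1}{2} \cdot \frac{1}{167} \left(-4438\right)\right) = 41867 \left(-23991 - \frac{2219}{167}\right) = 41867 \left(- \frac{4008716}{167}\right) = - \frac{167832912772}{167}$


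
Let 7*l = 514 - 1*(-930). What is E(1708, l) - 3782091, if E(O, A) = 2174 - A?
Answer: -26460863/7 ≈ -3.7801e+6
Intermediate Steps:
l = 1444/7 (l = (514 - 1*(-930))/7 = (514 + 930)/7 = (⅐)*1444 = 1444/7 ≈ 206.29)
E(1708, l) - 3782091 = (2174 - 1*1444/7) - 3782091 = (2174 - 1444/7) - 3782091 = 13774/7 - 3782091 = -26460863/7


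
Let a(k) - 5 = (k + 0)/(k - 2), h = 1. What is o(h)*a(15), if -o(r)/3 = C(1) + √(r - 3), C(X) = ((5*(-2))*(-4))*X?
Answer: -9600/13 - 240*I*√2/13 ≈ -738.46 - 26.109*I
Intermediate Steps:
a(k) = 5 + k/(-2 + k) (a(k) = 5 + (k + 0)/(k - 2) = 5 + k/(-2 + k))
C(X) = 40*X (C(X) = (-10*(-4))*X = 40*X)
o(r) = -120 - 3*√(-3 + r) (o(r) = -3*(40*1 + √(r - 3)) = -3*(40 + √(-3 + r)) = -120 - 3*√(-3 + r))
o(h)*a(15) = (-120 - 3*√(-3 + 1))*(2*(-5 + 3*15)/(-2 + 15)) = (-120 - 3*I*√2)*(2*(-5 + 45)/13) = (-120 - 3*I*√2)*(2*(1/13)*40) = (-120 - 3*I*√2)*(80/13) = -9600/13 - 240*I*√2/13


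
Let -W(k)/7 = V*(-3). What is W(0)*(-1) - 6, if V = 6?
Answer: -132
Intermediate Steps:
W(k) = 126 (W(k) = -42*(-3) = -7*(-18) = 126)
W(0)*(-1) - 6 = 126*(-1) - 6 = -126 - 6 = -132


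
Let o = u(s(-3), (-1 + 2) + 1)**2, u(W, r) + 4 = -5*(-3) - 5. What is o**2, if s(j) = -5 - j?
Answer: 1296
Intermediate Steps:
u(W, r) = 6 (u(W, r) = -4 + (-5*(-3) - 5) = -4 + (15 - 5) = -4 + 10 = 6)
o = 36 (o = 6**2 = 36)
o**2 = 36**2 = 1296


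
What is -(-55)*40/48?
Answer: 275/6 ≈ 45.833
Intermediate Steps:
-(-55)*40/48 = -(-55)*40*(1/48) = -(-55)*5/6 = -55*(-⅚) = 275/6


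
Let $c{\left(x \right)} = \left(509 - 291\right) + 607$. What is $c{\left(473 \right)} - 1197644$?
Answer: $-1196819$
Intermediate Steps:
$c{\left(x \right)} = 825$ ($c{\left(x \right)} = 218 + 607 = 825$)
$c{\left(473 \right)} - 1197644 = 825 - 1197644 = -1196819$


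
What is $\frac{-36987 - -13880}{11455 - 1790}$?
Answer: $- \frac{23107}{9665} \approx -2.3908$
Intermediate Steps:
$\frac{-36987 - -13880}{11455 - 1790} = \frac{-36987 + \left(-10594 + 24474\right)}{9665} = \left(-36987 + 13880\right) \frac{1}{9665} = \left(-23107\right) \frac{1}{9665} = - \frac{23107}{9665}$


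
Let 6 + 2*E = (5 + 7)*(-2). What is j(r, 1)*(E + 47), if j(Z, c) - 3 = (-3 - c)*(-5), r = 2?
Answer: 736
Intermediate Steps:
E = -15 (E = -3 + ((5 + 7)*(-2))/2 = -3 + (12*(-2))/2 = -3 + (½)*(-24) = -3 - 12 = -15)
j(Z, c) = 18 + 5*c (j(Z, c) = 3 + (-3 - c)*(-5) = 3 + (15 + 5*c) = 18 + 5*c)
j(r, 1)*(E + 47) = (18 + 5*1)*(-15 + 47) = (18 + 5)*32 = 23*32 = 736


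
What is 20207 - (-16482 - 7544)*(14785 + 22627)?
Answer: 898880919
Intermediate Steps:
20207 - (-16482 - 7544)*(14785 + 22627) = 20207 - (-24026)*37412 = 20207 - 1*(-898860712) = 20207 + 898860712 = 898880919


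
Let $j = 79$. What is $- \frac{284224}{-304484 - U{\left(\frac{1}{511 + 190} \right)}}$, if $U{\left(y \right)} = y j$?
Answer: $\frac{199241024}{213443363} \approx 0.93346$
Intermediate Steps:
$U{\left(y \right)} = 79 y$ ($U{\left(y \right)} = y 79 = 79 y$)
$- \frac{284224}{-304484 - U{\left(\frac{1}{511 + 190} \right)}} = - \frac{284224}{-304484 - \frac{79}{511 + 190}} = - \frac{284224}{-304484 - \frac{79}{701}} = - \frac{284224}{- \frac{213443363}{701}} = \left(-284224\right) \left(- \frac{701}{213443363}\right) = \frac{199241024}{213443363}$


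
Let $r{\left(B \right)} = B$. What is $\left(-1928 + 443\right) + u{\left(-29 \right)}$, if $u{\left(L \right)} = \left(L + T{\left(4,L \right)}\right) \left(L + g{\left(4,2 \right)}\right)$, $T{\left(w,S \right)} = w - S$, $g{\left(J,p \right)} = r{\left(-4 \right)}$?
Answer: $-1617$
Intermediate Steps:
$g{\left(J,p \right)} = -4$
$u{\left(L \right)} = -16 + 4 L$ ($u{\left(L \right)} = \left(L - \left(-4 + L\right)\right) \left(L - 4\right) = 4 \left(-4 + L\right) = -16 + 4 L$)
$\left(-1928 + 443\right) + u{\left(-29 \right)} = \left(-1928 + 443\right) + \left(-16 + 4 \left(-29\right)\right) = -1485 - 132 = -1617$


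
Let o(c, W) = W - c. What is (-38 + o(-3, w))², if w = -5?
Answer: 1600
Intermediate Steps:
(-38 + o(-3, w))² = (-38 + (-5 - 1*(-3)))² = (-38 + (-5 + 3))² = (-38 - 2)² = (-40)² = 1600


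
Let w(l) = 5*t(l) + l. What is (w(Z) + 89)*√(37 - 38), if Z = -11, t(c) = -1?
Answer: 73*I ≈ 73.0*I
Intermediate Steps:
w(l) = -5 + l (w(l) = 5*(-1) + l = -5 + l)
(w(Z) + 89)*√(37 - 38) = ((-5 - 11) + 89)*√(37 - 38) = (-16 + 89)*√(-1) = 73*I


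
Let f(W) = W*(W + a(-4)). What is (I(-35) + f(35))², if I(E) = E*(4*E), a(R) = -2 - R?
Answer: 38378025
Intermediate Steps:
f(W) = W*(2 + W) (f(W) = W*(W + (-2 - 1*(-4))) = W*(W + (-2 + 4)) = W*(W + 2) = W*(2 + W))
I(E) = 4*E²
(I(-35) + f(35))² = (4*(-35)² + 35*(2 + 35))² = (4*1225 + 35*37)² = (4900 + 1295)² = 6195² = 38378025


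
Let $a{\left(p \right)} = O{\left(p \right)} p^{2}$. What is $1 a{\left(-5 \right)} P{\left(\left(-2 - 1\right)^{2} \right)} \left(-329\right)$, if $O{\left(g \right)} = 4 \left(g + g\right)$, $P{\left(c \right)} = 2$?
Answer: $658000$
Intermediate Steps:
$O{\left(g \right)} = 8 g$ ($O{\left(g \right)} = 4 \cdot 2 g = 8 g$)
$a{\left(p \right)} = 8 p^{3}$ ($a{\left(p \right)} = 8 p p^{2} = 8 p^{3}$)
$1 a{\left(-5 \right)} P{\left(\left(-2 - 1\right)^{2} \right)} \left(-329\right) = 1 \cdot 8 \left(-5\right)^{3} \cdot 2 \left(-329\right) = 1 \cdot 8 \left(-125\right) 2 \left(-329\right) = 1 \left(-1000\right) 2 \left(-329\right) = \left(-1000\right) 2 \left(-329\right) = \left(-2000\right) \left(-329\right) = 658000$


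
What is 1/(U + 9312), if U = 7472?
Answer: 1/16784 ≈ 5.9581e-5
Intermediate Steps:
1/(U + 9312) = 1/(7472 + 9312) = 1/16784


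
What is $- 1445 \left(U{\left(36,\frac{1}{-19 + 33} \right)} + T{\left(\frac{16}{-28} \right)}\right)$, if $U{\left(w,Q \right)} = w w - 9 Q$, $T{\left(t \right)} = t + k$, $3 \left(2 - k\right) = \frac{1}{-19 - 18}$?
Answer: $- \frac{2911991455}{1554} \approx -1.8739 \cdot 10^{6}$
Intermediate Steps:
$k = \frac{223}{111}$ ($k = 2 - \frac{1}{3 \left(-19 - 18\right)} = 2 - \frac{1}{3 \left(-37\right)} = 2 - - \frac{1}{111} = 2 + \frac{1}{111} = \frac{223}{111} \approx 2.009$)
$T{\left(t \right)} = \frac{223}{111} + t$ ($T{\left(t \right)} = t + \frac{223}{111} = \frac{223}{111} + t$)
$U{\left(w,Q \right)} = w^{2} - 9 Q$
$- 1445 \left(U{\left(36,\frac{1}{-19 + 33} \right)} + T{\left(\frac{16}{-28} \right)}\right) = - 1445 \left(\left(36^{2} - \frac{9}{-19 + 33}\right) + \left(\frac{223}{111} + \frac{16}{-28}\right)\right) = - 1445 \left(\left(1296 - \frac{9}{14}\right) + \left(\frac{223}{111} + 16 \left(- \frac{1}{28}\right)\right)\right) = - 1445 \left(\left(1296 - \frac{9}{14}\right) + \left(\frac{223}{111} - \frac{4}{7}\right)\right) = - 1445 \left(\left(1296 - \frac{9}{14}\right) + \frac{1117}{777}\right) = - 1445 \left(\frac{18135}{14} + \frac{1117}{777}\right) = \left(-1445\right) \frac{2015219}{1554} = - \frac{2911991455}{1554}$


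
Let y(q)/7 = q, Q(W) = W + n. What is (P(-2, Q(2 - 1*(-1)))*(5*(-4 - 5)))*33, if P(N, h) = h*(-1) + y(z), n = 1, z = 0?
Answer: 5940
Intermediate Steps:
Q(W) = 1 + W (Q(W) = W + 1 = 1 + W)
y(q) = 7*q
P(N, h) = -h (P(N, h) = h*(-1) + 7*0 = -h + 0 = -h)
(P(-2, Q(2 - 1*(-1)))*(5*(-4 - 5)))*33 = ((-(1 + (2 - 1*(-1))))*(5*(-4 - 5)))*33 = ((-(1 + (2 + 1)))*(5*(-9)))*33 = (-(1 + 3)*(-45))*33 = (-1*4*(-45))*33 = -4*(-45)*33 = 180*33 = 5940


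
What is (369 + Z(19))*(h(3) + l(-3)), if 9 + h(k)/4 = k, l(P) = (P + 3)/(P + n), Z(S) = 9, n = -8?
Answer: -9072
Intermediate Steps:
l(P) = (3 + P)/(-8 + P) (l(P) = (P + 3)/(P - 8) = (3 + P)/(-8 + P))
h(k) = -36 + 4*k
(369 + Z(19))*(h(3) + l(-3)) = (369 + 9)*((-36 + 4*3) + (3 - 3)/(-8 - 3)) = 378*((-36 + 12) + 0/(-11)) = 378*(-24 - 1/11*0) = 378*(-24 + 0) = 378*(-24) = -9072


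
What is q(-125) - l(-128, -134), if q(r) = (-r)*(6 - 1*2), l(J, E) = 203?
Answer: 297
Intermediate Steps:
q(r) = -4*r (q(r) = (-r)*(6 - 2) = -r*4 = -4*r)
q(-125) - l(-128, -134) = -4*(-125) - 1*203 = 500 - 203 = 297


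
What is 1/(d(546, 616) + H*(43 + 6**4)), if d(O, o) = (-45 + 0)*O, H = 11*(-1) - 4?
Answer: -1/44655 ≈ -2.2394e-5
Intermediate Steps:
H = -15 (H = -11 - 4 = -15)
d(O, o) = -45*O
1/(d(546, 616) + H*(43 + 6**4)) = 1/(-45*546 - 15*(43 + 6**4)) = 1/(-24570 - 15*(43 + 1296)) = 1/(-24570 - 15*1339) = 1/(-24570 - 20085) = 1/(-44655) = -1/44655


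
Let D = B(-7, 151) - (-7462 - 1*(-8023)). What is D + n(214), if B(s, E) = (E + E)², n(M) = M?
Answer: 90857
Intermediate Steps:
B(s, E) = 4*E² (B(s, E) = (2*E)² = 4*E²)
D = 90643 (D = 4*151² - (-7462 - 1*(-8023)) = 4*22801 - (-7462 + 8023) = 91204 - 1*561 = 91204 - 561 = 90643)
D + n(214) = 90643 + 214 = 90857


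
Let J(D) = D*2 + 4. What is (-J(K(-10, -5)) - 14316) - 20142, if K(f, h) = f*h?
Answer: -34562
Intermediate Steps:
J(D) = 4 + 2*D (J(D) = 2*D + 4 = 4 + 2*D)
(-J(K(-10, -5)) - 14316) - 20142 = (-(4 + 2*(-10*(-5))) - 14316) - 20142 = (-(4 + 2*50) - 14316) - 20142 = (-(4 + 100) - 14316) - 20142 = (-1*104 - 14316) - 20142 = (-104 - 14316) - 20142 = -14420 - 20142 = -34562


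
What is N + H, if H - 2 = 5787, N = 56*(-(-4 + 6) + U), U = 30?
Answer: 7357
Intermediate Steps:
N = 1568 (N = 56*(-(-4 + 6) + 30) = 56*(-1*2 + 30) = 56*(-2 + 30) = 56*28 = 1568)
H = 5789 (H = 2 + 5787 = 5789)
N + H = 1568 + 5789 = 7357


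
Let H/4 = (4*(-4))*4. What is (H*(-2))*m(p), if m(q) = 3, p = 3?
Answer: 1536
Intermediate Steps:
H = -256 (H = 4*((4*(-4))*4) = 4*(-16*4) = 4*(-64) = -256)
(H*(-2))*m(p) = -256*(-2)*3 = 512*3 = 1536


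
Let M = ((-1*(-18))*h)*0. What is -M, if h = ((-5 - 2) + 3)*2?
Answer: 0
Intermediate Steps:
h = -8 (h = (-7 + 3)*2 = -4*2 = -8)
M = 0 (M = (-1*(-18)*(-8))*0 = (18*(-8))*0 = -144*0 = 0)
-M = -1*0 = 0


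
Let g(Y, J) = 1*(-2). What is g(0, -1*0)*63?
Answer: -126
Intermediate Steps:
g(Y, J) = -2
g(0, -1*0)*63 = -2*63 = -126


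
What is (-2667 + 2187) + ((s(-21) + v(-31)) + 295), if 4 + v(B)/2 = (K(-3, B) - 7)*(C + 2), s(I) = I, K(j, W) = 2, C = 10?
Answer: -334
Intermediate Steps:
v(B) = -128 (v(B) = -8 + 2*((2 - 7)*(10 + 2)) = -8 + 2*(-5*12) = -8 + 2*(-60) = -8 - 120 = -128)
(-2667 + 2187) + ((s(-21) + v(-31)) + 295) = (-2667 + 2187) + ((-21 - 128) + 295) = -480 + (-149 + 295) = -480 + 146 = -334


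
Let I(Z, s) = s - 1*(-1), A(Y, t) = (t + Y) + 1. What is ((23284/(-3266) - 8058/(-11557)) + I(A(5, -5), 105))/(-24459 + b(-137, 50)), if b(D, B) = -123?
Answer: -939552853/231962893071 ≈ -0.0040504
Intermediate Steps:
A(Y, t) = 1 + Y + t (A(Y, t) = (Y + t) + 1 = 1 + Y + t)
I(Z, s) = 1 + s (I(Z, s) = s + 1 = 1 + s)
((23284/(-3266) - 8058/(-11557)) + I(A(5, -5), 105))/(-24459 + b(-137, 50)) = ((23284/(-3266) - 8058/(-11557)) + (1 + 105))/(-24459 - 123) = ((23284*(-1/3266) - 8058*(-1/11557)) + 106)/(-24582) = ((-11642/1633 + 8058/11557) + 106)*(-1/24582) = (-121387880/18872581 + 106)*(-1/24582) = (1879105706/18872581)*(-1/24582) = -939552853/231962893071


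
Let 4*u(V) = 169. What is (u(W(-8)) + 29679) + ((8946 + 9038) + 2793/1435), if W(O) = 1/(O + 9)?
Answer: 39119901/820 ≈ 47707.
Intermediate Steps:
W(O) = 1/(9 + O)
u(V) = 169/4 (u(V) = (¼)*169 = 169/4)
(u(W(-8)) + 29679) + ((8946 + 9038) + 2793/1435) = (169/4 + 29679) + ((8946 + 9038) + 2793/1435) = 118885/4 + (17984 + 2793*(1/1435)) = 118885/4 + (17984 + 399/205) = 118885/4 + 3687119/205 = 39119901/820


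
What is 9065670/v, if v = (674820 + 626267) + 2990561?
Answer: 4532835/2145824 ≈ 2.1124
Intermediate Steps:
v = 4291648 (v = 1301087 + 2990561 = 4291648)
9065670/v = 9065670/4291648 = 9065670*(1/4291648) = 4532835/2145824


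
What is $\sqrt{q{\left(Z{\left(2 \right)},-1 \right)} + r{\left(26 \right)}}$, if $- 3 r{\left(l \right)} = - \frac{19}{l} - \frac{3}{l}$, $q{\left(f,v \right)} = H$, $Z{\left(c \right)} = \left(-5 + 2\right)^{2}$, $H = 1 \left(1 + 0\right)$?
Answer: $\frac{5 \sqrt{78}}{39} \approx 1.1323$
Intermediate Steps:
$H = 1$ ($H = 1 \cdot 1 = 1$)
$Z{\left(c \right)} = 9$ ($Z{\left(c \right)} = \left(-3\right)^{2} = 9$)
$q{\left(f,v \right)} = 1$
$r{\left(l \right)} = \frac{22}{3 l}$ ($r{\left(l \right)} = - \frac{- \frac{19}{l} - \frac{3}{l}}{3} = - \frac{\left(-22\right) \frac{1}{l}}{3} = \frac{22}{3 l}$)
$\sqrt{q{\left(Z{\left(2 \right)},-1 \right)} + r{\left(26 \right)}} = \sqrt{1 + \frac{22}{3 \cdot 26}} = \sqrt{1 + \frac{22}{3} \cdot \frac{1}{26}} = \sqrt{1 + \frac{11}{39}} = \sqrt{\frac{50}{39}} = \frac{5 \sqrt{78}}{39}$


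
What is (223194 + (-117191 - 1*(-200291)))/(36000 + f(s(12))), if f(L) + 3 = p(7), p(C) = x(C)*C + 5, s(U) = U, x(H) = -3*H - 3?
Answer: 153147/17917 ≈ 8.5476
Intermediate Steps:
x(H) = -3 - 3*H
p(C) = 5 + C*(-3 - 3*C) (p(C) = (-3 - 3*C)*C + 5 = C*(-3 - 3*C) + 5 = 5 + C*(-3 - 3*C))
f(L) = -166 (f(L) = -3 + (5 - 3*7*(1 + 7)) = -3 + (5 - 3*7*8) = -3 + (5 - 168) = -3 - 163 = -166)
(223194 + (-117191 - 1*(-200291)))/(36000 + f(s(12))) = (223194 + (-117191 - 1*(-200291)))/(36000 - 166) = (223194 + (-117191 + 200291))/35834 = (223194 + 83100)*(1/35834) = 306294*(1/35834) = 153147/17917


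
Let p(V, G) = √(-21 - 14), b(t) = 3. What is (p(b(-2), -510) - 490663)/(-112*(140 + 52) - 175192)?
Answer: 490663/196696 - I*√35/196696 ≈ 2.4945 - 3.0077e-5*I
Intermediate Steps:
p(V, G) = I*√35 (p(V, G) = √(-35) = I*√35)
(p(b(-2), -510) - 490663)/(-112*(140 + 52) - 175192) = (I*√35 - 490663)/(-112*(140 + 52) - 175192) = (-490663 + I*√35)/(-112*192 - 175192) = (-490663 + I*√35)/(-21504 - 175192) = (-490663 + I*√35)/(-196696) = (-490663 + I*√35)*(-1/196696) = 490663/196696 - I*√35/196696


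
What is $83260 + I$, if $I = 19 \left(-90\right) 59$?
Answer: $-17630$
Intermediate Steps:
$I = -100890$ ($I = \left(-1710\right) 59 = -100890$)
$83260 + I = 83260 - 100890 = -17630$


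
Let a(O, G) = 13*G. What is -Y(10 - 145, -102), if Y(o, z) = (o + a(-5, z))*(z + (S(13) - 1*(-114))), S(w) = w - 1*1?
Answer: 35064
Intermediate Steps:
S(w) = -1 + w (S(w) = w - 1 = -1 + w)
Y(o, z) = (126 + z)*(o + 13*z) (Y(o, z) = (o + 13*z)*(z + ((-1 + 13) - 1*(-114))) = (o + 13*z)*(z + (12 + 114)) = (o + 13*z)*(z + 126) = (o + 13*z)*(126 + z) = (126 + z)*(o + 13*z))
-Y(10 - 145, -102) = -(13*(-102)**2 + 126*(10 - 145) + 1638*(-102) + (10 - 145)*(-102)) = -(13*10404 + 126*(-135) - 167076 - 135*(-102)) = -(135252 - 17010 - 167076 + 13770) = -1*(-35064) = 35064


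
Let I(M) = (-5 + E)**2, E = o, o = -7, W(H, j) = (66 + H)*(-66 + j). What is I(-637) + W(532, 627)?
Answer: 335622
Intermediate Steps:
W(H, j) = (-66 + j)*(66 + H)
E = -7
I(M) = 144 (I(M) = (-5 - 7)**2 = (-12)**2 = 144)
I(-637) + W(532, 627) = 144 + (-4356 - 66*532 + 66*627 + 532*627) = 144 + (-4356 - 35112 + 41382 + 333564) = 144 + 335478 = 335622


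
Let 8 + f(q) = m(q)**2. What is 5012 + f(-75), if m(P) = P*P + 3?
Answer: 31679388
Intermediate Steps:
m(P) = 3 + P**2 (m(P) = P**2 + 3 = 3 + P**2)
f(q) = -8 + (3 + q**2)**2
5012 + f(-75) = 5012 + (-8 + (3 + (-75)**2)**2) = 5012 + (-8 + (3 + 5625)**2) = 5012 + (-8 + 5628**2) = 5012 + (-8 + 31674384) = 5012 + 31674376 = 31679388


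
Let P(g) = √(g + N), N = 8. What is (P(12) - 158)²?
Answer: 24984 - 632*√5 ≈ 23571.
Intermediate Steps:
P(g) = √(8 + g) (P(g) = √(g + 8) = √(8 + g))
(P(12) - 158)² = (√(8 + 12) - 158)² = (√20 - 158)² = (2*√5 - 158)² = (-158 + 2*√5)²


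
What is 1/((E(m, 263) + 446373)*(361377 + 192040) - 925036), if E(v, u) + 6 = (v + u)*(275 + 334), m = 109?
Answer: 1/372401675519 ≈ 2.6853e-12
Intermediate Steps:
E(v, u) = -6 + 609*u + 609*v (E(v, u) = -6 + (v + u)*(275 + 334) = -6 + (u + v)*609 = -6 + (609*u + 609*v) = -6 + 609*u + 609*v)
1/((E(m, 263) + 446373)*(361377 + 192040) - 925036) = 1/(((-6 + 609*263 + 609*109) + 446373)*(361377 + 192040) - 925036) = 1/(((-6 + 160167 + 66381) + 446373)*553417 - 925036) = 1/((226542 + 446373)*553417 - 925036) = 1/(672915*553417 - 925036) = 1/(372402600555 - 925036) = 1/372401675519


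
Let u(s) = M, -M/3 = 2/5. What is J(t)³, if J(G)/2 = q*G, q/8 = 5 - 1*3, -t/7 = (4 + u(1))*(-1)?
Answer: 30840979456/125 ≈ 2.4673e+8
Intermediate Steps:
M = -6/5 ≈ -1.2000
u(s) = -6/5
t = 98/5 (t = -7*(4 - 6/5)*(-1) = -98*(-1)/5 = -7*(-14/5) = 98/5 ≈ 19.600)
q = 16 (q = 8*(5 - 1*3) = 8*(5 - 3) = 8*2 = 16)
J(G) = 32*G (J(G) = 2*(16*G) = 32*G)
J(t)³ = (32*(98/5))³ = (3136/5)³ = 30840979456/125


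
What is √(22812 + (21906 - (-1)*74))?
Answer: 2*√11198 ≈ 211.64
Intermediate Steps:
√(22812 + (21906 - (-1)*74)) = √(22812 + (21906 - 1*(-74))) = √(22812 + (21906 + 74)) = √(22812 + 21980) = √44792 = 2*√11198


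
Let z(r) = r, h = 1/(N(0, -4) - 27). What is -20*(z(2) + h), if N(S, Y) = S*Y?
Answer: -1060/27 ≈ -39.259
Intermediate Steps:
h = -1/27 (h = 1/(0*(-4) - 27) = 1/(0 - 27) = 1/(-27) = -1/27 ≈ -0.037037)
-20*(z(2) + h) = -20*(2 - 1/27) = -20*53/27 = -1060/27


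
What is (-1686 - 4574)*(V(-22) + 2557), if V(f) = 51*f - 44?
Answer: -8707660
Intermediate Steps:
V(f) = -44 + 51*f
(-1686 - 4574)*(V(-22) + 2557) = (-1686 - 4574)*((-44 + 51*(-22)) + 2557) = -6260*((-44 - 1122) + 2557) = -6260*(-1166 + 2557) = -6260*1391 = -8707660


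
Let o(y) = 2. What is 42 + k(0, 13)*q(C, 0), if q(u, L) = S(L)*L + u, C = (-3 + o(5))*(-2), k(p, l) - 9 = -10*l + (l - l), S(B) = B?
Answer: -200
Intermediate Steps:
k(p, l) = 9 - 10*l (k(p, l) = 9 + (-10*l + (l - l)) = 9 + (-10*l + 0) = 9 - 10*l)
C = 2 (C = (-3 + 2)*(-2) = -1*(-2) = 2)
q(u, L) = u + L**2 (q(u, L) = L*L + u = L**2 + u = u + L**2)
42 + k(0, 13)*q(C, 0) = 42 + (9 - 10*13)*(2 + 0**2) = 42 + (9 - 130)*(2 + 0) = 42 - 121*2 = 42 - 242 = -200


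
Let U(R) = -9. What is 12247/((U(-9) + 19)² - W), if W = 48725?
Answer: -12247/48625 ≈ -0.25187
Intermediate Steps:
12247/((U(-9) + 19)² - W) = 12247/((-9 + 19)² - 1*48725) = 12247/(10² - 48725) = 12247/(100 - 48725) = 12247/(-48625) = 12247*(-1/48625) = -12247/48625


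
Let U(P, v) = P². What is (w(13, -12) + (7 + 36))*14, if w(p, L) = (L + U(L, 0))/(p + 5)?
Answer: 2114/3 ≈ 704.67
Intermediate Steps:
w(p, L) = (L + L²)/(5 + p) (w(p, L) = (L + L²)/(p + 5) = (L + L²)/(5 + p))
(w(13, -12) + (7 + 36))*14 = (-12*(1 - 12)/(5 + 13) + (7 + 36))*14 = (-12*(-11)/18 + 43)*14 = (-12*1/18*(-11) + 43)*14 = (22/3 + 43)*14 = (151/3)*14 = 2114/3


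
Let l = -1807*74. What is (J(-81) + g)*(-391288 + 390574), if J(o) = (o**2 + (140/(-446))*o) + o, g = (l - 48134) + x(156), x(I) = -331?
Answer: 27971734686/223 ≈ 1.2543e+8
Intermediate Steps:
l = -133718
g = -182183 (g = (-133718 - 48134) - 331 = -181852 - 331 = -182183)
J(o) = o**2 + 153*o/223 (J(o) = (o**2 + (140*(-1/446))*o) + o = (o**2 - 70*o/223) + o = o**2 + 153*o/223)
(J(-81) + g)*(-391288 + 390574) = ((1/223)*(-81)*(153 + 223*(-81)) - 182183)*(-391288 + 390574) = ((1/223)*(-81)*(153 - 18063) - 182183)*(-714) = ((1/223)*(-81)*(-17910) - 182183)*(-714) = (1450710/223 - 182183)*(-714) = -39176099/223*(-714) = 27971734686/223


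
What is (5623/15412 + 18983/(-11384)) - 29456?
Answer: -1292072470153/43862552 ≈ -29457.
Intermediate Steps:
(5623/15412 + 18983/(-11384)) - 29456 = (5623*(1/15412) + 18983*(-1/11384)) - 29456 = (5623/15412 - 18983/11384) - 29456 = -57138441/43862552 - 29456 = -1292072470153/43862552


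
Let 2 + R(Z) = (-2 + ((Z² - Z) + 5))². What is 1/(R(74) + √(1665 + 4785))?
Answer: 29214023/853459139838079 - 5*√258/853459139838079 ≈ 3.4230e-8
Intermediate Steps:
R(Z) = -2 + (3 + Z² - Z)² (R(Z) = -2 + (-2 + ((Z² - Z) + 5))² = -2 + (-2 + (5 + Z² - Z))² = -2 + (3 + Z² - Z)²)
1/(R(74) + √(1665 + 4785)) = 1/((-2 + (3 + 74² - 1*74)²) + √(1665 + 4785)) = 1/((-2 + (3 + 5476 - 74)²) + √6450) = 1/((-2 + 5405²) + 5*√258) = 1/((-2 + 29214025) + 5*√258) = 1/(29214023 + 5*√258)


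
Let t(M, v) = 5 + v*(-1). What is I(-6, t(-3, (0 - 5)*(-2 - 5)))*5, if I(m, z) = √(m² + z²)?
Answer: 30*√26 ≈ 152.97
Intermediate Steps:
t(M, v) = 5 - v
I(-6, t(-3, (0 - 5)*(-2 - 5)))*5 = √((-6)² + (5 - (0 - 5)*(-2 - 5))²)*5 = √(36 + (5 - (-5)*(-7))²)*5 = √(36 + (5 - 1*35)²)*5 = √(36 + (5 - 35)²)*5 = √(36 + (-30)²)*5 = √(36 + 900)*5 = √936*5 = (6*√26)*5 = 30*√26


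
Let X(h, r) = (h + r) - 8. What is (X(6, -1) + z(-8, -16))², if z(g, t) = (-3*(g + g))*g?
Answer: 149769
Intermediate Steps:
X(h, r) = -8 + h + r
z(g, t) = -6*g² (z(g, t) = (-6*g)*g = -6*g²)
(X(6, -1) + z(-8, -16))² = ((-8 + 6 - 1) - 6*(-8)²)² = (-3 - 6*64)² = (-3 - 384)² = (-387)² = 149769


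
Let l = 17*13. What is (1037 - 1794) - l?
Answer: -978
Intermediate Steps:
l = 221
(1037 - 1794) - l = (1037 - 1794) - 1*221 = -757 - 221 = -978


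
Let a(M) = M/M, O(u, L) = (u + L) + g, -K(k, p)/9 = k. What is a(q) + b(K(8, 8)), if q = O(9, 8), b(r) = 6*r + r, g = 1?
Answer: -503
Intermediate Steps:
K(k, p) = -9*k
O(u, L) = 1 + L + u (O(u, L) = (u + L) + 1 = (L + u) + 1 = 1 + L + u)
b(r) = 7*r
q = 18 (q = 1 + 8 + 9 = 18)
a(M) = 1
a(q) + b(K(8, 8)) = 1 + 7*(-9*8) = 1 + 7*(-72) = 1 - 504 = -503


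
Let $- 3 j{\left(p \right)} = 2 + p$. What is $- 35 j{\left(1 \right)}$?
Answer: $35$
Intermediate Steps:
$j{\left(p \right)} = - \frac{2}{3} - \frac{p}{3}$ ($j{\left(p \right)} = - \frac{2 + p}{3} = - \frac{2}{3} - \frac{p}{3}$)
$- 35 j{\left(1 \right)} = - 35 \left(- \frac{2}{3} - \frac{1}{3}\right) = \left(-35\right) \left(-1\right) = 35$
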